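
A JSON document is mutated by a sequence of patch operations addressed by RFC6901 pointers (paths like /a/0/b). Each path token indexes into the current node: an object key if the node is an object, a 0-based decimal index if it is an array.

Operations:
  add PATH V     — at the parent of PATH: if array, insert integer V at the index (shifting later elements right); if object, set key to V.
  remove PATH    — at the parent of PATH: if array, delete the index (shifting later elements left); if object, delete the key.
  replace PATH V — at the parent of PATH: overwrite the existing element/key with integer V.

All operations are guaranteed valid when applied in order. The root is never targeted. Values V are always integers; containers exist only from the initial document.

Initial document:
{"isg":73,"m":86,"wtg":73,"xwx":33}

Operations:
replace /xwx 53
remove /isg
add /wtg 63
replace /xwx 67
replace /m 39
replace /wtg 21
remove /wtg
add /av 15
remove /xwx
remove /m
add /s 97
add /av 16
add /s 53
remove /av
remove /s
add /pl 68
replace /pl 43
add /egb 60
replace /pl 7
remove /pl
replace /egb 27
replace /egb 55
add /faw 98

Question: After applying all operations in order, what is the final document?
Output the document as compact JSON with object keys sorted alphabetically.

After op 1 (replace /xwx 53): {"isg":73,"m":86,"wtg":73,"xwx":53}
After op 2 (remove /isg): {"m":86,"wtg":73,"xwx":53}
After op 3 (add /wtg 63): {"m":86,"wtg":63,"xwx":53}
After op 4 (replace /xwx 67): {"m":86,"wtg":63,"xwx":67}
After op 5 (replace /m 39): {"m":39,"wtg":63,"xwx":67}
After op 6 (replace /wtg 21): {"m":39,"wtg":21,"xwx":67}
After op 7 (remove /wtg): {"m":39,"xwx":67}
After op 8 (add /av 15): {"av":15,"m":39,"xwx":67}
After op 9 (remove /xwx): {"av":15,"m":39}
After op 10 (remove /m): {"av":15}
After op 11 (add /s 97): {"av":15,"s":97}
After op 12 (add /av 16): {"av":16,"s":97}
After op 13 (add /s 53): {"av":16,"s":53}
After op 14 (remove /av): {"s":53}
After op 15 (remove /s): {}
After op 16 (add /pl 68): {"pl":68}
After op 17 (replace /pl 43): {"pl":43}
After op 18 (add /egb 60): {"egb":60,"pl":43}
After op 19 (replace /pl 7): {"egb":60,"pl":7}
After op 20 (remove /pl): {"egb":60}
After op 21 (replace /egb 27): {"egb":27}
After op 22 (replace /egb 55): {"egb":55}
After op 23 (add /faw 98): {"egb":55,"faw":98}

Answer: {"egb":55,"faw":98}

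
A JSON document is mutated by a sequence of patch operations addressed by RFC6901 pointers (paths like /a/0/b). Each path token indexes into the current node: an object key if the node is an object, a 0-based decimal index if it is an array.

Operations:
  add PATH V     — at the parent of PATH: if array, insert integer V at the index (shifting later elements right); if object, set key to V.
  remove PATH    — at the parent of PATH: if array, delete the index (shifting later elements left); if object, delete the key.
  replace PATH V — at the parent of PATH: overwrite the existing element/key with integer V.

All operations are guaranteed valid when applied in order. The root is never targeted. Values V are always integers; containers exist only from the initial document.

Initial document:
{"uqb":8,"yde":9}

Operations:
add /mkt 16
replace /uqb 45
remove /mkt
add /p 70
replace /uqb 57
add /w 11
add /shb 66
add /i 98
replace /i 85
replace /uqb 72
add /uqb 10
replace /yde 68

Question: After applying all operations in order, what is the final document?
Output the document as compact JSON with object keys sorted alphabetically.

After op 1 (add /mkt 16): {"mkt":16,"uqb":8,"yde":9}
After op 2 (replace /uqb 45): {"mkt":16,"uqb":45,"yde":9}
After op 3 (remove /mkt): {"uqb":45,"yde":9}
After op 4 (add /p 70): {"p":70,"uqb":45,"yde":9}
After op 5 (replace /uqb 57): {"p":70,"uqb":57,"yde":9}
After op 6 (add /w 11): {"p":70,"uqb":57,"w":11,"yde":9}
After op 7 (add /shb 66): {"p":70,"shb":66,"uqb":57,"w":11,"yde":9}
After op 8 (add /i 98): {"i":98,"p":70,"shb":66,"uqb":57,"w":11,"yde":9}
After op 9 (replace /i 85): {"i":85,"p":70,"shb":66,"uqb":57,"w":11,"yde":9}
After op 10 (replace /uqb 72): {"i":85,"p":70,"shb":66,"uqb":72,"w":11,"yde":9}
After op 11 (add /uqb 10): {"i":85,"p":70,"shb":66,"uqb":10,"w":11,"yde":9}
After op 12 (replace /yde 68): {"i":85,"p":70,"shb":66,"uqb":10,"w":11,"yde":68}

Answer: {"i":85,"p":70,"shb":66,"uqb":10,"w":11,"yde":68}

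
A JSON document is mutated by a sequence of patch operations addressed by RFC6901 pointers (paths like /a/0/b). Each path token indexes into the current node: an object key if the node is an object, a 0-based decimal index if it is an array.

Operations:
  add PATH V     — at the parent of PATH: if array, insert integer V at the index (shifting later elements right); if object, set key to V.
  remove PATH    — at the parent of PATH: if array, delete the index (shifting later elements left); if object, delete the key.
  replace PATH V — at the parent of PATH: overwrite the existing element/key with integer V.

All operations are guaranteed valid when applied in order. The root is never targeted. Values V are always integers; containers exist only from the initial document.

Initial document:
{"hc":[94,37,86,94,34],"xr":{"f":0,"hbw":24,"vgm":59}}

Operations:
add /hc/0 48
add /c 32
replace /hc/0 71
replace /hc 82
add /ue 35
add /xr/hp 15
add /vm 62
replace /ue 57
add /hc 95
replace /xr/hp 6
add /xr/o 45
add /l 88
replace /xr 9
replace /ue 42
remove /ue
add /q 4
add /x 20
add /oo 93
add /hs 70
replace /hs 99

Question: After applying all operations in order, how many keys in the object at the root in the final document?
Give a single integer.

Answer: 9

Derivation:
After op 1 (add /hc/0 48): {"hc":[48,94,37,86,94,34],"xr":{"f":0,"hbw":24,"vgm":59}}
After op 2 (add /c 32): {"c":32,"hc":[48,94,37,86,94,34],"xr":{"f":0,"hbw":24,"vgm":59}}
After op 3 (replace /hc/0 71): {"c":32,"hc":[71,94,37,86,94,34],"xr":{"f":0,"hbw":24,"vgm":59}}
After op 4 (replace /hc 82): {"c":32,"hc":82,"xr":{"f":0,"hbw":24,"vgm":59}}
After op 5 (add /ue 35): {"c":32,"hc":82,"ue":35,"xr":{"f":0,"hbw":24,"vgm":59}}
After op 6 (add /xr/hp 15): {"c":32,"hc":82,"ue":35,"xr":{"f":0,"hbw":24,"hp":15,"vgm":59}}
After op 7 (add /vm 62): {"c":32,"hc":82,"ue":35,"vm":62,"xr":{"f":0,"hbw":24,"hp":15,"vgm":59}}
After op 8 (replace /ue 57): {"c":32,"hc":82,"ue":57,"vm":62,"xr":{"f":0,"hbw":24,"hp":15,"vgm":59}}
After op 9 (add /hc 95): {"c":32,"hc":95,"ue":57,"vm":62,"xr":{"f":0,"hbw":24,"hp":15,"vgm":59}}
After op 10 (replace /xr/hp 6): {"c":32,"hc":95,"ue":57,"vm":62,"xr":{"f":0,"hbw":24,"hp":6,"vgm":59}}
After op 11 (add /xr/o 45): {"c":32,"hc":95,"ue":57,"vm":62,"xr":{"f":0,"hbw":24,"hp":6,"o":45,"vgm":59}}
After op 12 (add /l 88): {"c":32,"hc":95,"l":88,"ue":57,"vm":62,"xr":{"f":0,"hbw":24,"hp":6,"o":45,"vgm":59}}
After op 13 (replace /xr 9): {"c":32,"hc":95,"l":88,"ue":57,"vm":62,"xr":9}
After op 14 (replace /ue 42): {"c":32,"hc":95,"l":88,"ue":42,"vm":62,"xr":9}
After op 15 (remove /ue): {"c":32,"hc":95,"l":88,"vm":62,"xr":9}
After op 16 (add /q 4): {"c":32,"hc":95,"l":88,"q":4,"vm":62,"xr":9}
After op 17 (add /x 20): {"c":32,"hc":95,"l":88,"q":4,"vm":62,"x":20,"xr":9}
After op 18 (add /oo 93): {"c":32,"hc":95,"l":88,"oo":93,"q":4,"vm":62,"x":20,"xr":9}
After op 19 (add /hs 70): {"c":32,"hc":95,"hs":70,"l":88,"oo":93,"q":4,"vm":62,"x":20,"xr":9}
After op 20 (replace /hs 99): {"c":32,"hc":95,"hs":99,"l":88,"oo":93,"q":4,"vm":62,"x":20,"xr":9}
Size at the root: 9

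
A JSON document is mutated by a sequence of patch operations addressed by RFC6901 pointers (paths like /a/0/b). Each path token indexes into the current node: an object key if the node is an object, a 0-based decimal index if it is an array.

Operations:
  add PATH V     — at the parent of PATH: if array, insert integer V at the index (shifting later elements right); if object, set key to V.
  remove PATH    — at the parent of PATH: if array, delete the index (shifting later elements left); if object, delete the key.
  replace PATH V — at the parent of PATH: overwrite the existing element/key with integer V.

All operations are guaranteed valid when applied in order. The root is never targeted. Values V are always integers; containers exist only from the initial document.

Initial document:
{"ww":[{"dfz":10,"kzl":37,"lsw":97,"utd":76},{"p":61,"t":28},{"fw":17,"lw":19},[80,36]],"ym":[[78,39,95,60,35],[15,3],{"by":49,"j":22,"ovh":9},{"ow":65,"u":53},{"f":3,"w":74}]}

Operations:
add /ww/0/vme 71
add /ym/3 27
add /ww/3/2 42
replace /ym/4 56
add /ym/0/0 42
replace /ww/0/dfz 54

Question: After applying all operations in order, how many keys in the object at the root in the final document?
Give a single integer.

Answer: 2

Derivation:
After op 1 (add /ww/0/vme 71): {"ww":[{"dfz":10,"kzl":37,"lsw":97,"utd":76,"vme":71},{"p":61,"t":28},{"fw":17,"lw":19},[80,36]],"ym":[[78,39,95,60,35],[15,3],{"by":49,"j":22,"ovh":9},{"ow":65,"u":53},{"f":3,"w":74}]}
After op 2 (add /ym/3 27): {"ww":[{"dfz":10,"kzl":37,"lsw":97,"utd":76,"vme":71},{"p":61,"t":28},{"fw":17,"lw":19},[80,36]],"ym":[[78,39,95,60,35],[15,3],{"by":49,"j":22,"ovh":9},27,{"ow":65,"u":53},{"f":3,"w":74}]}
After op 3 (add /ww/3/2 42): {"ww":[{"dfz":10,"kzl":37,"lsw":97,"utd":76,"vme":71},{"p":61,"t":28},{"fw":17,"lw":19},[80,36,42]],"ym":[[78,39,95,60,35],[15,3],{"by":49,"j":22,"ovh":9},27,{"ow":65,"u":53},{"f":3,"w":74}]}
After op 4 (replace /ym/4 56): {"ww":[{"dfz":10,"kzl":37,"lsw":97,"utd":76,"vme":71},{"p":61,"t":28},{"fw":17,"lw":19},[80,36,42]],"ym":[[78,39,95,60,35],[15,3],{"by":49,"j":22,"ovh":9},27,56,{"f":3,"w":74}]}
After op 5 (add /ym/0/0 42): {"ww":[{"dfz":10,"kzl":37,"lsw":97,"utd":76,"vme":71},{"p":61,"t":28},{"fw":17,"lw":19},[80,36,42]],"ym":[[42,78,39,95,60,35],[15,3],{"by":49,"j":22,"ovh":9},27,56,{"f":3,"w":74}]}
After op 6 (replace /ww/0/dfz 54): {"ww":[{"dfz":54,"kzl":37,"lsw":97,"utd":76,"vme":71},{"p":61,"t":28},{"fw":17,"lw":19},[80,36,42]],"ym":[[42,78,39,95,60,35],[15,3],{"by":49,"j":22,"ovh":9},27,56,{"f":3,"w":74}]}
Size at the root: 2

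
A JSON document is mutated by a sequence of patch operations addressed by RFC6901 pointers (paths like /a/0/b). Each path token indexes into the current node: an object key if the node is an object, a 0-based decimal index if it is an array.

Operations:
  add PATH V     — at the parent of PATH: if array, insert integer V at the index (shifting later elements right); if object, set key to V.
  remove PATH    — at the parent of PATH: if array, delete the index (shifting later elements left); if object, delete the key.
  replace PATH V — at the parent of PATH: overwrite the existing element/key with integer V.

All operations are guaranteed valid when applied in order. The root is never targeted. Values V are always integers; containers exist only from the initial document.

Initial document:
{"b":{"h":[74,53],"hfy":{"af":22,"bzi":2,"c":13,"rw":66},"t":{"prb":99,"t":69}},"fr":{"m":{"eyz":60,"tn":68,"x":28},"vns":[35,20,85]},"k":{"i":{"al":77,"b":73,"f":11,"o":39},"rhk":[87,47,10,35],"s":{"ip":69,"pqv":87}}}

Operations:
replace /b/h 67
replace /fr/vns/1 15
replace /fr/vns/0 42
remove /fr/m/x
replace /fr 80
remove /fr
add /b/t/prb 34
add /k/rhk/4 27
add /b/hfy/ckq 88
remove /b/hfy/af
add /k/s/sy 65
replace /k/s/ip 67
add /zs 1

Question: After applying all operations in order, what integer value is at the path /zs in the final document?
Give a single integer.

Answer: 1

Derivation:
After op 1 (replace /b/h 67): {"b":{"h":67,"hfy":{"af":22,"bzi":2,"c":13,"rw":66},"t":{"prb":99,"t":69}},"fr":{"m":{"eyz":60,"tn":68,"x":28},"vns":[35,20,85]},"k":{"i":{"al":77,"b":73,"f":11,"o":39},"rhk":[87,47,10,35],"s":{"ip":69,"pqv":87}}}
After op 2 (replace /fr/vns/1 15): {"b":{"h":67,"hfy":{"af":22,"bzi":2,"c":13,"rw":66},"t":{"prb":99,"t":69}},"fr":{"m":{"eyz":60,"tn":68,"x":28},"vns":[35,15,85]},"k":{"i":{"al":77,"b":73,"f":11,"o":39},"rhk":[87,47,10,35],"s":{"ip":69,"pqv":87}}}
After op 3 (replace /fr/vns/0 42): {"b":{"h":67,"hfy":{"af":22,"bzi":2,"c":13,"rw":66},"t":{"prb":99,"t":69}},"fr":{"m":{"eyz":60,"tn":68,"x":28},"vns":[42,15,85]},"k":{"i":{"al":77,"b":73,"f":11,"o":39},"rhk":[87,47,10,35],"s":{"ip":69,"pqv":87}}}
After op 4 (remove /fr/m/x): {"b":{"h":67,"hfy":{"af":22,"bzi":2,"c":13,"rw":66},"t":{"prb":99,"t":69}},"fr":{"m":{"eyz":60,"tn":68},"vns":[42,15,85]},"k":{"i":{"al":77,"b":73,"f":11,"o":39},"rhk":[87,47,10,35],"s":{"ip":69,"pqv":87}}}
After op 5 (replace /fr 80): {"b":{"h":67,"hfy":{"af":22,"bzi":2,"c":13,"rw":66},"t":{"prb":99,"t":69}},"fr":80,"k":{"i":{"al":77,"b":73,"f":11,"o":39},"rhk":[87,47,10,35],"s":{"ip":69,"pqv":87}}}
After op 6 (remove /fr): {"b":{"h":67,"hfy":{"af":22,"bzi":2,"c":13,"rw":66},"t":{"prb":99,"t":69}},"k":{"i":{"al":77,"b":73,"f":11,"o":39},"rhk":[87,47,10,35],"s":{"ip":69,"pqv":87}}}
After op 7 (add /b/t/prb 34): {"b":{"h":67,"hfy":{"af":22,"bzi":2,"c":13,"rw":66},"t":{"prb":34,"t":69}},"k":{"i":{"al":77,"b":73,"f":11,"o":39},"rhk":[87,47,10,35],"s":{"ip":69,"pqv":87}}}
After op 8 (add /k/rhk/4 27): {"b":{"h":67,"hfy":{"af":22,"bzi":2,"c":13,"rw":66},"t":{"prb":34,"t":69}},"k":{"i":{"al":77,"b":73,"f":11,"o":39},"rhk":[87,47,10,35,27],"s":{"ip":69,"pqv":87}}}
After op 9 (add /b/hfy/ckq 88): {"b":{"h":67,"hfy":{"af":22,"bzi":2,"c":13,"ckq":88,"rw":66},"t":{"prb":34,"t":69}},"k":{"i":{"al":77,"b":73,"f":11,"o":39},"rhk":[87,47,10,35,27],"s":{"ip":69,"pqv":87}}}
After op 10 (remove /b/hfy/af): {"b":{"h":67,"hfy":{"bzi":2,"c":13,"ckq":88,"rw":66},"t":{"prb":34,"t":69}},"k":{"i":{"al":77,"b":73,"f":11,"o":39},"rhk":[87,47,10,35,27],"s":{"ip":69,"pqv":87}}}
After op 11 (add /k/s/sy 65): {"b":{"h":67,"hfy":{"bzi":2,"c":13,"ckq":88,"rw":66},"t":{"prb":34,"t":69}},"k":{"i":{"al":77,"b":73,"f":11,"o":39},"rhk":[87,47,10,35,27],"s":{"ip":69,"pqv":87,"sy":65}}}
After op 12 (replace /k/s/ip 67): {"b":{"h":67,"hfy":{"bzi":2,"c":13,"ckq":88,"rw":66},"t":{"prb":34,"t":69}},"k":{"i":{"al":77,"b":73,"f":11,"o":39},"rhk":[87,47,10,35,27],"s":{"ip":67,"pqv":87,"sy":65}}}
After op 13 (add /zs 1): {"b":{"h":67,"hfy":{"bzi":2,"c":13,"ckq":88,"rw":66},"t":{"prb":34,"t":69}},"k":{"i":{"al":77,"b":73,"f":11,"o":39},"rhk":[87,47,10,35,27],"s":{"ip":67,"pqv":87,"sy":65}},"zs":1}
Value at /zs: 1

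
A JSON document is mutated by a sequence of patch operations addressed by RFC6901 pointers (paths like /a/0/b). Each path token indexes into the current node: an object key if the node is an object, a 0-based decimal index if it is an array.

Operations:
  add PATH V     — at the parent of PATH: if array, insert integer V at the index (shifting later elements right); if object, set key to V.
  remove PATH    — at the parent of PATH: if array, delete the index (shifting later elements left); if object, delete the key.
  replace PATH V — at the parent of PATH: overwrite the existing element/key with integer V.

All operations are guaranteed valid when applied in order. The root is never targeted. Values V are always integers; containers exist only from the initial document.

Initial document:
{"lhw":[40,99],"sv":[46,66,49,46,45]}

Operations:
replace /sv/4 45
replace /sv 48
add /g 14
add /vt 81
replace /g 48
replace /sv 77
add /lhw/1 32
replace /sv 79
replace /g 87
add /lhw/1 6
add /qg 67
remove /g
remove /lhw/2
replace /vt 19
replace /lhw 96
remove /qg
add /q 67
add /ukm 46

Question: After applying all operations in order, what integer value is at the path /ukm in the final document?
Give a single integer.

Answer: 46

Derivation:
After op 1 (replace /sv/4 45): {"lhw":[40,99],"sv":[46,66,49,46,45]}
After op 2 (replace /sv 48): {"lhw":[40,99],"sv":48}
After op 3 (add /g 14): {"g":14,"lhw":[40,99],"sv":48}
After op 4 (add /vt 81): {"g":14,"lhw":[40,99],"sv":48,"vt":81}
After op 5 (replace /g 48): {"g":48,"lhw":[40,99],"sv":48,"vt":81}
After op 6 (replace /sv 77): {"g":48,"lhw":[40,99],"sv":77,"vt":81}
After op 7 (add /lhw/1 32): {"g":48,"lhw":[40,32,99],"sv":77,"vt":81}
After op 8 (replace /sv 79): {"g":48,"lhw":[40,32,99],"sv":79,"vt":81}
After op 9 (replace /g 87): {"g":87,"lhw":[40,32,99],"sv":79,"vt":81}
After op 10 (add /lhw/1 6): {"g":87,"lhw":[40,6,32,99],"sv":79,"vt":81}
After op 11 (add /qg 67): {"g":87,"lhw":[40,6,32,99],"qg":67,"sv":79,"vt":81}
After op 12 (remove /g): {"lhw":[40,6,32,99],"qg":67,"sv":79,"vt":81}
After op 13 (remove /lhw/2): {"lhw":[40,6,99],"qg":67,"sv":79,"vt":81}
After op 14 (replace /vt 19): {"lhw":[40,6,99],"qg":67,"sv":79,"vt":19}
After op 15 (replace /lhw 96): {"lhw":96,"qg":67,"sv":79,"vt":19}
After op 16 (remove /qg): {"lhw":96,"sv":79,"vt":19}
After op 17 (add /q 67): {"lhw":96,"q":67,"sv":79,"vt":19}
After op 18 (add /ukm 46): {"lhw":96,"q":67,"sv":79,"ukm":46,"vt":19}
Value at /ukm: 46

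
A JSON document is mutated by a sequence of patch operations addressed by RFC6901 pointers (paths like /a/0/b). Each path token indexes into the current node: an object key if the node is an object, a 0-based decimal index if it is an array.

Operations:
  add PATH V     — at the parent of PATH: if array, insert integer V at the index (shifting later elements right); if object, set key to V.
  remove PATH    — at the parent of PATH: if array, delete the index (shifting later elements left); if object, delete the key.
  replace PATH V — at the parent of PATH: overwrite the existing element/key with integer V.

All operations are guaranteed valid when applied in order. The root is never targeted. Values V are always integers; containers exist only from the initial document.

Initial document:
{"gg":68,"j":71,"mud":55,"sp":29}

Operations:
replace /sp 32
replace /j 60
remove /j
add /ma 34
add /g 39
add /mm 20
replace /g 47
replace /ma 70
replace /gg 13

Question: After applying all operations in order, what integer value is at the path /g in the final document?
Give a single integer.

After op 1 (replace /sp 32): {"gg":68,"j":71,"mud":55,"sp":32}
After op 2 (replace /j 60): {"gg":68,"j":60,"mud":55,"sp":32}
After op 3 (remove /j): {"gg":68,"mud":55,"sp":32}
After op 4 (add /ma 34): {"gg":68,"ma":34,"mud":55,"sp":32}
After op 5 (add /g 39): {"g":39,"gg":68,"ma":34,"mud":55,"sp":32}
After op 6 (add /mm 20): {"g":39,"gg":68,"ma":34,"mm":20,"mud":55,"sp":32}
After op 7 (replace /g 47): {"g":47,"gg":68,"ma":34,"mm":20,"mud":55,"sp":32}
After op 8 (replace /ma 70): {"g":47,"gg":68,"ma":70,"mm":20,"mud":55,"sp":32}
After op 9 (replace /gg 13): {"g":47,"gg":13,"ma":70,"mm":20,"mud":55,"sp":32}
Value at /g: 47

Answer: 47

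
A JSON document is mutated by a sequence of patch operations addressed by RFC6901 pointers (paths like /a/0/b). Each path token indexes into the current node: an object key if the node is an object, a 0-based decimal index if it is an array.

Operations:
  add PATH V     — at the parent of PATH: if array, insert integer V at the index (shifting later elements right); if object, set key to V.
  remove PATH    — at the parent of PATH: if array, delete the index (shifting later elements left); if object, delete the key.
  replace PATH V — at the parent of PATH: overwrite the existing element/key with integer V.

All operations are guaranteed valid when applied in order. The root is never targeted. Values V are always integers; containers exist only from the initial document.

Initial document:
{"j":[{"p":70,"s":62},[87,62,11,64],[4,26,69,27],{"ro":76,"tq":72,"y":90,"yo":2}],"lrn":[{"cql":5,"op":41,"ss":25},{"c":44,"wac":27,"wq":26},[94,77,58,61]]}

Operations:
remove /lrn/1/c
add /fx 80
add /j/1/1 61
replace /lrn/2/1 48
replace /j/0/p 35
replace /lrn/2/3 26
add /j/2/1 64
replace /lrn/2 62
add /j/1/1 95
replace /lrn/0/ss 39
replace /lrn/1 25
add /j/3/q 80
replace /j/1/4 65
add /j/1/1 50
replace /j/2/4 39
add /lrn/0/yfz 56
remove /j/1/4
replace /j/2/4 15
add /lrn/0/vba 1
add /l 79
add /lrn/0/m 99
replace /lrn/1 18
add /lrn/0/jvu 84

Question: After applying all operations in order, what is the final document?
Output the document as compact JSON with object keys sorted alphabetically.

Answer: {"fx":80,"j":[{"p":35,"s":62},[87,50,95,61,65,64],[4,64,26,69,15],{"q":80,"ro":76,"tq":72,"y":90,"yo":2}],"l":79,"lrn":[{"cql":5,"jvu":84,"m":99,"op":41,"ss":39,"vba":1,"yfz":56},18,62]}

Derivation:
After op 1 (remove /lrn/1/c): {"j":[{"p":70,"s":62},[87,62,11,64],[4,26,69,27],{"ro":76,"tq":72,"y":90,"yo":2}],"lrn":[{"cql":5,"op":41,"ss":25},{"wac":27,"wq":26},[94,77,58,61]]}
After op 2 (add /fx 80): {"fx":80,"j":[{"p":70,"s":62},[87,62,11,64],[4,26,69,27],{"ro":76,"tq":72,"y":90,"yo":2}],"lrn":[{"cql":5,"op":41,"ss":25},{"wac":27,"wq":26},[94,77,58,61]]}
After op 3 (add /j/1/1 61): {"fx":80,"j":[{"p":70,"s":62},[87,61,62,11,64],[4,26,69,27],{"ro":76,"tq":72,"y":90,"yo":2}],"lrn":[{"cql":5,"op":41,"ss":25},{"wac":27,"wq":26},[94,77,58,61]]}
After op 4 (replace /lrn/2/1 48): {"fx":80,"j":[{"p":70,"s":62},[87,61,62,11,64],[4,26,69,27],{"ro":76,"tq":72,"y":90,"yo":2}],"lrn":[{"cql":5,"op":41,"ss":25},{"wac":27,"wq":26},[94,48,58,61]]}
After op 5 (replace /j/0/p 35): {"fx":80,"j":[{"p":35,"s":62},[87,61,62,11,64],[4,26,69,27],{"ro":76,"tq":72,"y":90,"yo":2}],"lrn":[{"cql":5,"op":41,"ss":25},{"wac":27,"wq":26},[94,48,58,61]]}
After op 6 (replace /lrn/2/3 26): {"fx":80,"j":[{"p":35,"s":62},[87,61,62,11,64],[4,26,69,27],{"ro":76,"tq":72,"y":90,"yo":2}],"lrn":[{"cql":5,"op":41,"ss":25},{"wac":27,"wq":26},[94,48,58,26]]}
After op 7 (add /j/2/1 64): {"fx":80,"j":[{"p":35,"s":62},[87,61,62,11,64],[4,64,26,69,27],{"ro":76,"tq":72,"y":90,"yo":2}],"lrn":[{"cql":5,"op":41,"ss":25},{"wac":27,"wq":26},[94,48,58,26]]}
After op 8 (replace /lrn/2 62): {"fx":80,"j":[{"p":35,"s":62},[87,61,62,11,64],[4,64,26,69,27],{"ro":76,"tq":72,"y":90,"yo":2}],"lrn":[{"cql":5,"op":41,"ss":25},{"wac":27,"wq":26},62]}
After op 9 (add /j/1/1 95): {"fx":80,"j":[{"p":35,"s":62},[87,95,61,62,11,64],[4,64,26,69,27],{"ro":76,"tq":72,"y":90,"yo":2}],"lrn":[{"cql":5,"op":41,"ss":25},{"wac":27,"wq":26},62]}
After op 10 (replace /lrn/0/ss 39): {"fx":80,"j":[{"p":35,"s":62},[87,95,61,62,11,64],[4,64,26,69,27],{"ro":76,"tq":72,"y":90,"yo":2}],"lrn":[{"cql":5,"op":41,"ss":39},{"wac":27,"wq":26},62]}
After op 11 (replace /lrn/1 25): {"fx":80,"j":[{"p":35,"s":62},[87,95,61,62,11,64],[4,64,26,69,27],{"ro":76,"tq":72,"y":90,"yo":2}],"lrn":[{"cql":5,"op":41,"ss":39},25,62]}
After op 12 (add /j/3/q 80): {"fx":80,"j":[{"p":35,"s":62},[87,95,61,62,11,64],[4,64,26,69,27],{"q":80,"ro":76,"tq":72,"y":90,"yo":2}],"lrn":[{"cql":5,"op":41,"ss":39},25,62]}
After op 13 (replace /j/1/4 65): {"fx":80,"j":[{"p":35,"s":62},[87,95,61,62,65,64],[4,64,26,69,27],{"q":80,"ro":76,"tq":72,"y":90,"yo":2}],"lrn":[{"cql":5,"op":41,"ss":39},25,62]}
After op 14 (add /j/1/1 50): {"fx":80,"j":[{"p":35,"s":62},[87,50,95,61,62,65,64],[4,64,26,69,27],{"q":80,"ro":76,"tq":72,"y":90,"yo":2}],"lrn":[{"cql":5,"op":41,"ss":39},25,62]}
After op 15 (replace /j/2/4 39): {"fx":80,"j":[{"p":35,"s":62},[87,50,95,61,62,65,64],[4,64,26,69,39],{"q":80,"ro":76,"tq":72,"y":90,"yo":2}],"lrn":[{"cql":5,"op":41,"ss":39},25,62]}
After op 16 (add /lrn/0/yfz 56): {"fx":80,"j":[{"p":35,"s":62},[87,50,95,61,62,65,64],[4,64,26,69,39],{"q":80,"ro":76,"tq":72,"y":90,"yo":2}],"lrn":[{"cql":5,"op":41,"ss":39,"yfz":56},25,62]}
After op 17 (remove /j/1/4): {"fx":80,"j":[{"p":35,"s":62},[87,50,95,61,65,64],[4,64,26,69,39],{"q":80,"ro":76,"tq":72,"y":90,"yo":2}],"lrn":[{"cql":5,"op":41,"ss":39,"yfz":56},25,62]}
After op 18 (replace /j/2/4 15): {"fx":80,"j":[{"p":35,"s":62},[87,50,95,61,65,64],[4,64,26,69,15],{"q":80,"ro":76,"tq":72,"y":90,"yo":2}],"lrn":[{"cql":5,"op":41,"ss":39,"yfz":56},25,62]}
After op 19 (add /lrn/0/vba 1): {"fx":80,"j":[{"p":35,"s":62},[87,50,95,61,65,64],[4,64,26,69,15],{"q":80,"ro":76,"tq":72,"y":90,"yo":2}],"lrn":[{"cql":5,"op":41,"ss":39,"vba":1,"yfz":56},25,62]}
After op 20 (add /l 79): {"fx":80,"j":[{"p":35,"s":62},[87,50,95,61,65,64],[4,64,26,69,15],{"q":80,"ro":76,"tq":72,"y":90,"yo":2}],"l":79,"lrn":[{"cql":5,"op":41,"ss":39,"vba":1,"yfz":56},25,62]}
After op 21 (add /lrn/0/m 99): {"fx":80,"j":[{"p":35,"s":62},[87,50,95,61,65,64],[4,64,26,69,15],{"q":80,"ro":76,"tq":72,"y":90,"yo":2}],"l":79,"lrn":[{"cql":5,"m":99,"op":41,"ss":39,"vba":1,"yfz":56},25,62]}
After op 22 (replace /lrn/1 18): {"fx":80,"j":[{"p":35,"s":62},[87,50,95,61,65,64],[4,64,26,69,15],{"q":80,"ro":76,"tq":72,"y":90,"yo":2}],"l":79,"lrn":[{"cql":5,"m":99,"op":41,"ss":39,"vba":1,"yfz":56},18,62]}
After op 23 (add /lrn/0/jvu 84): {"fx":80,"j":[{"p":35,"s":62},[87,50,95,61,65,64],[4,64,26,69,15],{"q":80,"ro":76,"tq":72,"y":90,"yo":2}],"l":79,"lrn":[{"cql":5,"jvu":84,"m":99,"op":41,"ss":39,"vba":1,"yfz":56},18,62]}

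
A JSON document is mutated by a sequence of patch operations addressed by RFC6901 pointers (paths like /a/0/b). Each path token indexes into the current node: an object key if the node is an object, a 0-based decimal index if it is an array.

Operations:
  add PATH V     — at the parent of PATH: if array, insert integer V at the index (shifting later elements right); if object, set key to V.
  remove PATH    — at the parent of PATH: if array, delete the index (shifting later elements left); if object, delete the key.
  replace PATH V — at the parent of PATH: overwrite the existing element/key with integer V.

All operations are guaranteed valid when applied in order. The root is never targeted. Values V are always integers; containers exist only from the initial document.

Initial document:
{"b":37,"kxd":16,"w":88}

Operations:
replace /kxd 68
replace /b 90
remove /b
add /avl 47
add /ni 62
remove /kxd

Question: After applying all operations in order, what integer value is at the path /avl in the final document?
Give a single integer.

After op 1 (replace /kxd 68): {"b":37,"kxd":68,"w":88}
After op 2 (replace /b 90): {"b":90,"kxd":68,"w":88}
After op 3 (remove /b): {"kxd":68,"w":88}
After op 4 (add /avl 47): {"avl":47,"kxd":68,"w":88}
After op 5 (add /ni 62): {"avl":47,"kxd":68,"ni":62,"w":88}
After op 6 (remove /kxd): {"avl":47,"ni":62,"w":88}
Value at /avl: 47

Answer: 47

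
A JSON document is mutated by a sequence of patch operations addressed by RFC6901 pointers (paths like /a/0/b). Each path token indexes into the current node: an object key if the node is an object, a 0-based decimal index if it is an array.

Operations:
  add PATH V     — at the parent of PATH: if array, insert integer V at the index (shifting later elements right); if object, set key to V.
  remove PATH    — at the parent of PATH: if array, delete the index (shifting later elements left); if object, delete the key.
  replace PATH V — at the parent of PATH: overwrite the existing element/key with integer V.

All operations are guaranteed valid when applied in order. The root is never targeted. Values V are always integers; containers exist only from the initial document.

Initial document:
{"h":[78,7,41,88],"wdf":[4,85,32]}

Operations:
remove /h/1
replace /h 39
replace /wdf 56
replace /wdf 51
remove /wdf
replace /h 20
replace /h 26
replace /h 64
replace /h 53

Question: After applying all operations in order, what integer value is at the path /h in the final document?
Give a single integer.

After op 1 (remove /h/1): {"h":[78,41,88],"wdf":[4,85,32]}
After op 2 (replace /h 39): {"h":39,"wdf":[4,85,32]}
After op 3 (replace /wdf 56): {"h":39,"wdf":56}
After op 4 (replace /wdf 51): {"h":39,"wdf":51}
After op 5 (remove /wdf): {"h":39}
After op 6 (replace /h 20): {"h":20}
After op 7 (replace /h 26): {"h":26}
After op 8 (replace /h 64): {"h":64}
After op 9 (replace /h 53): {"h":53}
Value at /h: 53

Answer: 53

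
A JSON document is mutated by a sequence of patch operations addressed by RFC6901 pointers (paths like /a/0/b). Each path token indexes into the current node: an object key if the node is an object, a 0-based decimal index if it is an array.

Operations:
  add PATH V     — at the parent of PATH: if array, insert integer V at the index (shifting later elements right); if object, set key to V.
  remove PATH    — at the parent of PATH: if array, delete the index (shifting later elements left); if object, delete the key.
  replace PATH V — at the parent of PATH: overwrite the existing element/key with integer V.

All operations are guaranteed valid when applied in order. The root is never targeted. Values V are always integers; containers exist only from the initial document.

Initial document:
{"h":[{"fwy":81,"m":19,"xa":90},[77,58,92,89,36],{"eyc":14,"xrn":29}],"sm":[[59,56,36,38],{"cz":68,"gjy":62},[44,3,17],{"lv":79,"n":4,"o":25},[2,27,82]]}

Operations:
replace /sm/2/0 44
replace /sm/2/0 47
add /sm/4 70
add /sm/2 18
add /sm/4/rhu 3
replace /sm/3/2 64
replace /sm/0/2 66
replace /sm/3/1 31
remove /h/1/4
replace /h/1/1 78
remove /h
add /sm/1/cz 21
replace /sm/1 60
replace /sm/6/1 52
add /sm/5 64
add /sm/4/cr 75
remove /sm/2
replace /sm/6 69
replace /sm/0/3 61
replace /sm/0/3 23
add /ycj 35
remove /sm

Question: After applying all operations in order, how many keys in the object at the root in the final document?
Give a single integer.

After op 1 (replace /sm/2/0 44): {"h":[{"fwy":81,"m":19,"xa":90},[77,58,92,89,36],{"eyc":14,"xrn":29}],"sm":[[59,56,36,38],{"cz":68,"gjy":62},[44,3,17],{"lv":79,"n":4,"o":25},[2,27,82]]}
After op 2 (replace /sm/2/0 47): {"h":[{"fwy":81,"m":19,"xa":90},[77,58,92,89,36],{"eyc":14,"xrn":29}],"sm":[[59,56,36,38],{"cz":68,"gjy":62},[47,3,17],{"lv":79,"n":4,"o":25},[2,27,82]]}
After op 3 (add /sm/4 70): {"h":[{"fwy":81,"m":19,"xa":90},[77,58,92,89,36],{"eyc":14,"xrn":29}],"sm":[[59,56,36,38],{"cz":68,"gjy":62},[47,3,17],{"lv":79,"n":4,"o":25},70,[2,27,82]]}
After op 4 (add /sm/2 18): {"h":[{"fwy":81,"m":19,"xa":90},[77,58,92,89,36],{"eyc":14,"xrn":29}],"sm":[[59,56,36,38],{"cz":68,"gjy":62},18,[47,3,17],{"lv":79,"n":4,"o":25},70,[2,27,82]]}
After op 5 (add /sm/4/rhu 3): {"h":[{"fwy":81,"m":19,"xa":90},[77,58,92,89,36],{"eyc":14,"xrn":29}],"sm":[[59,56,36,38],{"cz":68,"gjy":62},18,[47,3,17],{"lv":79,"n":4,"o":25,"rhu":3},70,[2,27,82]]}
After op 6 (replace /sm/3/2 64): {"h":[{"fwy":81,"m":19,"xa":90},[77,58,92,89,36],{"eyc":14,"xrn":29}],"sm":[[59,56,36,38],{"cz":68,"gjy":62},18,[47,3,64],{"lv":79,"n":4,"o":25,"rhu":3},70,[2,27,82]]}
After op 7 (replace /sm/0/2 66): {"h":[{"fwy":81,"m":19,"xa":90},[77,58,92,89,36],{"eyc":14,"xrn":29}],"sm":[[59,56,66,38],{"cz":68,"gjy":62},18,[47,3,64],{"lv":79,"n":4,"o":25,"rhu":3},70,[2,27,82]]}
After op 8 (replace /sm/3/1 31): {"h":[{"fwy":81,"m":19,"xa":90},[77,58,92,89,36],{"eyc":14,"xrn":29}],"sm":[[59,56,66,38],{"cz":68,"gjy":62},18,[47,31,64],{"lv":79,"n":4,"o":25,"rhu":3},70,[2,27,82]]}
After op 9 (remove /h/1/4): {"h":[{"fwy":81,"m":19,"xa":90},[77,58,92,89],{"eyc":14,"xrn":29}],"sm":[[59,56,66,38],{"cz":68,"gjy":62},18,[47,31,64],{"lv":79,"n":4,"o":25,"rhu":3},70,[2,27,82]]}
After op 10 (replace /h/1/1 78): {"h":[{"fwy":81,"m":19,"xa":90},[77,78,92,89],{"eyc":14,"xrn":29}],"sm":[[59,56,66,38],{"cz":68,"gjy":62},18,[47,31,64],{"lv":79,"n":4,"o":25,"rhu":3},70,[2,27,82]]}
After op 11 (remove /h): {"sm":[[59,56,66,38],{"cz":68,"gjy":62},18,[47,31,64],{"lv":79,"n":4,"o":25,"rhu":3},70,[2,27,82]]}
After op 12 (add /sm/1/cz 21): {"sm":[[59,56,66,38],{"cz":21,"gjy":62},18,[47,31,64],{"lv":79,"n":4,"o":25,"rhu":3},70,[2,27,82]]}
After op 13 (replace /sm/1 60): {"sm":[[59,56,66,38],60,18,[47,31,64],{"lv":79,"n":4,"o":25,"rhu":3},70,[2,27,82]]}
After op 14 (replace /sm/6/1 52): {"sm":[[59,56,66,38],60,18,[47,31,64],{"lv":79,"n":4,"o":25,"rhu":3},70,[2,52,82]]}
After op 15 (add /sm/5 64): {"sm":[[59,56,66,38],60,18,[47,31,64],{"lv":79,"n":4,"o":25,"rhu":3},64,70,[2,52,82]]}
After op 16 (add /sm/4/cr 75): {"sm":[[59,56,66,38],60,18,[47,31,64],{"cr":75,"lv":79,"n":4,"o":25,"rhu":3},64,70,[2,52,82]]}
After op 17 (remove /sm/2): {"sm":[[59,56,66,38],60,[47,31,64],{"cr":75,"lv":79,"n":4,"o":25,"rhu":3},64,70,[2,52,82]]}
After op 18 (replace /sm/6 69): {"sm":[[59,56,66,38],60,[47,31,64],{"cr":75,"lv":79,"n":4,"o":25,"rhu":3},64,70,69]}
After op 19 (replace /sm/0/3 61): {"sm":[[59,56,66,61],60,[47,31,64],{"cr":75,"lv":79,"n":4,"o":25,"rhu":3},64,70,69]}
After op 20 (replace /sm/0/3 23): {"sm":[[59,56,66,23],60,[47,31,64],{"cr":75,"lv":79,"n":4,"o":25,"rhu":3},64,70,69]}
After op 21 (add /ycj 35): {"sm":[[59,56,66,23],60,[47,31,64],{"cr":75,"lv":79,"n":4,"o":25,"rhu":3},64,70,69],"ycj":35}
After op 22 (remove /sm): {"ycj":35}
Size at the root: 1

Answer: 1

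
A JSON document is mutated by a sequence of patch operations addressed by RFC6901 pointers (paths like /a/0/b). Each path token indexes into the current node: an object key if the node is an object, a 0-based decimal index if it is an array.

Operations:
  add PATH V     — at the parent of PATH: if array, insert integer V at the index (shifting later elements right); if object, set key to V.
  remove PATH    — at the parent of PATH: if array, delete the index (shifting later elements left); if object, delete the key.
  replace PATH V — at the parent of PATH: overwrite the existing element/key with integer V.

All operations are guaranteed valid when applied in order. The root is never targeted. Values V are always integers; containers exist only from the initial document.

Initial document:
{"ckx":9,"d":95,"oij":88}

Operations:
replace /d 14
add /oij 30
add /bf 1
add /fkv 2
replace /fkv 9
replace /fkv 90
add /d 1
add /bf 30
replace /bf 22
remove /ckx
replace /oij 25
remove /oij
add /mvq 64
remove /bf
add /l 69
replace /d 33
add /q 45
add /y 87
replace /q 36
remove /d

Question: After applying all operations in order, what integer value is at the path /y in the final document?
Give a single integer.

Answer: 87

Derivation:
After op 1 (replace /d 14): {"ckx":9,"d":14,"oij":88}
After op 2 (add /oij 30): {"ckx":9,"d":14,"oij":30}
After op 3 (add /bf 1): {"bf":1,"ckx":9,"d":14,"oij":30}
After op 4 (add /fkv 2): {"bf":1,"ckx":9,"d":14,"fkv":2,"oij":30}
After op 5 (replace /fkv 9): {"bf":1,"ckx":9,"d":14,"fkv":9,"oij":30}
After op 6 (replace /fkv 90): {"bf":1,"ckx":9,"d":14,"fkv":90,"oij":30}
After op 7 (add /d 1): {"bf":1,"ckx":9,"d":1,"fkv":90,"oij":30}
After op 8 (add /bf 30): {"bf":30,"ckx":9,"d":1,"fkv":90,"oij":30}
After op 9 (replace /bf 22): {"bf":22,"ckx":9,"d":1,"fkv":90,"oij":30}
After op 10 (remove /ckx): {"bf":22,"d":1,"fkv":90,"oij":30}
After op 11 (replace /oij 25): {"bf":22,"d":1,"fkv":90,"oij":25}
After op 12 (remove /oij): {"bf":22,"d":1,"fkv":90}
After op 13 (add /mvq 64): {"bf":22,"d":1,"fkv":90,"mvq":64}
After op 14 (remove /bf): {"d":1,"fkv":90,"mvq":64}
After op 15 (add /l 69): {"d":1,"fkv":90,"l":69,"mvq":64}
After op 16 (replace /d 33): {"d":33,"fkv":90,"l":69,"mvq":64}
After op 17 (add /q 45): {"d":33,"fkv":90,"l":69,"mvq":64,"q":45}
After op 18 (add /y 87): {"d":33,"fkv":90,"l":69,"mvq":64,"q":45,"y":87}
After op 19 (replace /q 36): {"d":33,"fkv":90,"l":69,"mvq":64,"q":36,"y":87}
After op 20 (remove /d): {"fkv":90,"l":69,"mvq":64,"q":36,"y":87}
Value at /y: 87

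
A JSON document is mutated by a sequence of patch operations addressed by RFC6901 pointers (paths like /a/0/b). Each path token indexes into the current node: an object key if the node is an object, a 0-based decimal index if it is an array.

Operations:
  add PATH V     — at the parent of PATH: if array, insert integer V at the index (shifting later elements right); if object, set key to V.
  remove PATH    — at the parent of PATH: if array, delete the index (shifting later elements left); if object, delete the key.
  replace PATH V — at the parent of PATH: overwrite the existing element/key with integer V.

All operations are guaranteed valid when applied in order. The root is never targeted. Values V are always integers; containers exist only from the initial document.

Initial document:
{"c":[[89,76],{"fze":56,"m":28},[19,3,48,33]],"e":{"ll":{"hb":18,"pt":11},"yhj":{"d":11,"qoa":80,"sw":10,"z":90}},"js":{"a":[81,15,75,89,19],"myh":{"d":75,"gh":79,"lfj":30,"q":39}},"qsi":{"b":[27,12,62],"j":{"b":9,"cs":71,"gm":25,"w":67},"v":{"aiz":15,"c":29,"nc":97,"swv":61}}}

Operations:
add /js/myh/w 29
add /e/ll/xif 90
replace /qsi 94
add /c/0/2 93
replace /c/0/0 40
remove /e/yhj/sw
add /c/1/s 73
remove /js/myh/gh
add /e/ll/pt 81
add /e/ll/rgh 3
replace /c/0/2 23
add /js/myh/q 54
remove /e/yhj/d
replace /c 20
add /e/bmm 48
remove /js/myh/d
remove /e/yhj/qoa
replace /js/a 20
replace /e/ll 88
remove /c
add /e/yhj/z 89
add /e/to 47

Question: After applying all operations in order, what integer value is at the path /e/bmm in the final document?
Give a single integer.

After op 1 (add /js/myh/w 29): {"c":[[89,76],{"fze":56,"m":28},[19,3,48,33]],"e":{"ll":{"hb":18,"pt":11},"yhj":{"d":11,"qoa":80,"sw":10,"z":90}},"js":{"a":[81,15,75,89,19],"myh":{"d":75,"gh":79,"lfj":30,"q":39,"w":29}},"qsi":{"b":[27,12,62],"j":{"b":9,"cs":71,"gm":25,"w":67},"v":{"aiz":15,"c":29,"nc":97,"swv":61}}}
After op 2 (add /e/ll/xif 90): {"c":[[89,76],{"fze":56,"m":28},[19,3,48,33]],"e":{"ll":{"hb":18,"pt":11,"xif":90},"yhj":{"d":11,"qoa":80,"sw":10,"z":90}},"js":{"a":[81,15,75,89,19],"myh":{"d":75,"gh":79,"lfj":30,"q":39,"w":29}},"qsi":{"b":[27,12,62],"j":{"b":9,"cs":71,"gm":25,"w":67},"v":{"aiz":15,"c":29,"nc":97,"swv":61}}}
After op 3 (replace /qsi 94): {"c":[[89,76],{"fze":56,"m":28},[19,3,48,33]],"e":{"ll":{"hb":18,"pt":11,"xif":90},"yhj":{"d":11,"qoa":80,"sw":10,"z":90}},"js":{"a":[81,15,75,89,19],"myh":{"d":75,"gh":79,"lfj":30,"q":39,"w":29}},"qsi":94}
After op 4 (add /c/0/2 93): {"c":[[89,76,93],{"fze":56,"m":28},[19,3,48,33]],"e":{"ll":{"hb":18,"pt":11,"xif":90},"yhj":{"d":11,"qoa":80,"sw":10,"z":90}},"js":{"a":[81,15,75,89,19],"myh":{"d":75,"gh":79,"lfj":30,"q":39,"w":29}},"qsi":94}
After op 5 (replace /c/0/0 40): {"c":[[40,76,93],{"fze":56,"m":28},[19,3,48,33]],"e":{"ll":{"hb":18,"pt":11,"xif":90},"yhj":{"d":11,"qoa":80,"sw":10,"z":90}},"js":{"a":[81,15,75,89,19],"myh":{"d":75,"gh":79,"lfj":30,"q":39,"w":29}},"qsi":94}
After op 6 (remove /e/yhj/sw): {"c":[[40,76,93],{"fze":56,"m":28},[19,3,48,33]],"e":{"ll":{"hb":18,"pt":11,"xif":90},"yhj":{"d":11,"qoa":80,"z":90}},"js":{"a":[81,15,75,89,19],"myh":{"d":75,"gh":79,"lfj":30,"q":39,"w":29}},"qsi":94}
After op 7 (add /c/1/s 73): {"c":[[40,76,93],{"fze":56,"m":28,"s":73},[19,3,48,33]],"e":{"ll":{"hb":18,"pt":11,"xif":90},"yhj":{"d":11,"qoa":80,"z":90}},"js":{"a":[81,15,75,89,19],"myh":{"d":75,"gh":79,"lfj":30,"q":39,"w":29}},"qsi":94}
After op 8 (remove /js/myh/gh): {"c":[[40,76,93],{"fze":56,"m":28,"s":73},[19,3,48,33]],"e":{"ll":{"hb":18,"pt":11,"xif":90},"yhj":{"d":11,"qoa":80,"z":90}},"js":{"a":[81,15,75,89,19],"myh":{"d":75,"lfj":30,"q":39,"w":29}},"qsi":94}
After op 9 (add /e/ll/pt 81): {"c":[[40,76,93],{"fze":56,"m":28,"s":73},[19,3,48,33]],"e":{"ll":{"hb":18,"pt":81,"xif":90},"yhj":{"d":11,"qoa":80,"z":90}},"js":{"a":[81,15,75,89,19],"myh":{"d":75,"lfj":30,"q":39,"w":29}},"qsi":94}
After op 10 (add /e/ll/rgh 3): {"c":[[40,76,93],{"fze":56,"m":28,"s":73},[19,3,48,33]],"e":{"ll":{"hb":18,"pt":81,"rgh":3,"xif":90},"yhj":{"d":11,"qoa":80,"z":90}},"js":{"a":[81,15,75,89,19],"myh":{"d":75,"lfj":30,"q":39,"w":29}},"qsi":94}
After op 11 (replace /c/0/2 23): {"c":[[40,76,23],{"fze":56,"m":28,"s":73},[19,3,48,33]],"e":{"ll":{"hb":18,"pt":81,"rgh":3,"xif":90},"yhj":{"d":11,"qoa":80,"z":90}},"js":{"a":[81,15,75,89,19],"myh":{"d":75,"lfj":30,"q":39,"w":29}},"qsi":94}
After op 12 (add /js/myh/q 54): {"c":[[40,76,23],{"fze":56,"m":28,"s":73},[19,3,48,33]],"e":{"ll":{"hb":18,"pt":81,"rgh":3,"xif":90},"yhj":{"d":11,"qoa":80,"z":90}},"js":{"a":[81,15,75,89,19],"myh":{"d":75,"lfj":30,"q":54,"w":29}},"qsi":94}
After op 13 (remove /e/yhj/d): {"c":[[40,76,23],{"fze":56,"m":28,"s":73},[19,3,48,33]],"e":{"ll":{"hb":18,"pt":81,"rgh":3,"xif":90},"yhj":{"qoa":80,"z":90}},"js":{"a":[81,15,75,89,19],"myh":{"d":75,"lfj":30,"q":54,"w":29}},"qsi":94}
After op 14 (replace /c 20): {"c":20,"e":{"ll":{"hb":18,"pt":81,"rgh":3,"xif":90},"yhj":{"qoa":80,"z":90}},"js":{"a":[81,15,75,89,19],"myh":{"d":75,"lfj":30,"q":54,"w":29}},"qsi":94}
After op 15 (add /e/bmm 48): {"c":20,"e":{"bmm":48,"ll":{"hb":18,"pt":81,"rgh":3,"xif":90},"yhj":{"qoa":80,"z":90}},"js":{"a":[81,15,75,89,19],"myh":{"d":75,"lfj":30,"q":54,"w":29}},"qsi":94}
After op 16 (remove /js/myh/d): {"c":20,"e":{"bmm":48,"ll":{"hb":18,"pt":81,"rgh":3,"xif":90},"yhj":{"qoa":80,"z":90}},"js":{"a":[81,15,75,89,19],"myh":{"lfj":30,"q":54,"w":29}},"qsi":94}
After op 17 (remove /e/yhj/qoa): {"c":20,"e":{"bmm":48,"ll":{"hb":18,"pt":81,"rgh":3,"xif":90},"yhj":{"z":90}},"js":{"a":[81,15,75,89,19],"myh":{"lfj":30,"q":54,"w":29}},"qsi":94}
After op 18 (replace /js/a 20): {"c":20,"e":{"bmm":48,"ll":{"hb":18,"pt":81,"rgh":3,"xif":90},"yhj":{"z":90}},"js":{"a":20,"myh":{"lfj":30,"q":54,"w":29}},"qsi":94}
After op 19 (replace /e/ll 88): {"c":20,"e":{"bmm":48,"ll":88,"yhj":{"z":90}},"js":{"a":20,"myh":{"lfj":30,"q":54,"w":29}},"qsi":94}
After op 20 (remove /c): {"e":{"bmm":48,"ll":88,"yhj":{"z":90}},"js":{"a":20,"myh":{"lfj":30,"q":54,"w":29}},"qsi":94}
After op 21 (add /e/yhj/z 89): {"e":{"bmm":48,"ll":88,"yhj":{"z":89}},"js":{"a":20,"myh":{"lfj":30,"q":54,"w":29}},"qsi":94}
After op 22 (add /e/to 47): {"e":{"bmm":48,"ll":88,"to":47,"yhj":{"z":89}},"js":{"a":20,"myh":{"lfj":30,"q":54,"w":29}},"qsi":94}
Value at /e/bmm: 48

Answer: 48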